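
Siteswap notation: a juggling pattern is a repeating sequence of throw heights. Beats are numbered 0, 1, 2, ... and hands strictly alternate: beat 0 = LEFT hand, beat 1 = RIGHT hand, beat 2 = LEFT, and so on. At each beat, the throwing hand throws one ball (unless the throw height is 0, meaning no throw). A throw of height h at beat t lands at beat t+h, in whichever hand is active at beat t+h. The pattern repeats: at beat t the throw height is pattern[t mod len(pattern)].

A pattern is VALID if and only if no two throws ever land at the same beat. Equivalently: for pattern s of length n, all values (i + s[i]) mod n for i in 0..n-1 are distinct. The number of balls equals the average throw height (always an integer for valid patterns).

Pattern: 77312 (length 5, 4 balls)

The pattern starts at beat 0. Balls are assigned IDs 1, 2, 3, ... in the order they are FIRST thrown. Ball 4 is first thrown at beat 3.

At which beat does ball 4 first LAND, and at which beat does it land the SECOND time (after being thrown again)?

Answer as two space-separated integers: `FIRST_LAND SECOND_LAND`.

Answer: 4 6

Derivation:
Beat 0 (L): throw ball1 h=7 -> lands@7:R; in-air after throw: [b1@7:R]
Beat 1 (R): throw ball2 h=7 -> lands@8:L; in-air after throw: [b1@7:R b2@8:L]
Beat 2 (L): throw ball3 h=3 -> lands@5:R; in-air after throw: [b3@5:R b1@7:R b2@8:L]
Beat 3 (R): throw ball4 h=1 -> lands@4:L; in-air after throw: [b4@4:L b3@5:R b1@7:R b2@8:L]
Beat 4 (L): throw ball4 h=2 -> lands@6:L; in-air after throw: [b3@5:R b4@6:L b1@7:R b2@8:L]
Beat 5 (R): throw ball3 h=7 -> lands@12:L; in-air after throw: [b4@6:L b1@7:R b2@8:L b3@12:L]
Beat 6 (L): throw ball4 h=7 -> lands@13:R; in-air after throw: [b1@7:R b2@8:L b3@12:L b4@13:R]
Ball 4: thrown@3 h=1 -> first land @4; rethrown@4 h=2 -> second land @6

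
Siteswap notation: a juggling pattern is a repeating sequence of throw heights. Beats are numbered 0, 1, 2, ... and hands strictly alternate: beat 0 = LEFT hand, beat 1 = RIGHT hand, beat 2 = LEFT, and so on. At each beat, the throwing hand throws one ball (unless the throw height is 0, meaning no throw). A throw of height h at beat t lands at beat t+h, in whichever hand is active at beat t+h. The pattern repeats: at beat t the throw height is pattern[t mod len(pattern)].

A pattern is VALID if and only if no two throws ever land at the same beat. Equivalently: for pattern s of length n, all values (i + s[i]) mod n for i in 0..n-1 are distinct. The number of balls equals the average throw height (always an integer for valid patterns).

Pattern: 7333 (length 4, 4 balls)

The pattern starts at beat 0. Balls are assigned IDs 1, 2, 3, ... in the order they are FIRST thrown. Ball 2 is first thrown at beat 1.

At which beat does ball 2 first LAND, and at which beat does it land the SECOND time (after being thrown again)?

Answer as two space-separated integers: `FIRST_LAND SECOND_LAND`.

Beat 0 (L): throw ball1 h=7 -> lands@7:R; in-air after throw: [b1@7:R]
Beat 1 (R): throw ball2 h=3 -> lands@4:L; in-air after throw: [b2@4:L b1@7:R]
Beat 2 (L): throw ball3 h=3 -> lands@5:R; in-air after throw: [b2@4:L b3@5:R b1@7:R]
Beat 3 (R): throw ball4 h=3 -> lands@6:L; in-air after throw: [b2@4:L b3@5:R b4@6:L b1@7:R]
Beat 4 (L): throw ball2 h=7 -> lands@11:R; in-air after throw: [b3@5:R b4@6:L b1@7:R b2@11:R]
Beat 5 (R): throw ball3 h=3 -> lands@8:L; in-air after throw: [b4@6:L b1@7:R b3@8:L b2@11:R]
Beat 6 (L): throw ball4 h=3 -> lands@9:R; in-air after throw: [b1@7:R b3@8:L b4@9:R b2@11:R]
Beat 7 (R): throw ball1 h=3 -> lands@10:L; in-air after throw: [b3@8:L b4@9:R b1@10:L b2@11:R]
Beat 8 (L): throw ball3 h=7 -> lands@15:R; in-air after throw: [b4@9:R b1@10:L b2@11:R b3@15:R]
Beat 9 (R): throw ball4 h=3 -> lands@12:L; in-air after throw: [b1@10:L b2@11:R b4@12:L b3@15:R]
Beat 10 (L): throw ball1 h=3 -> lands@13:R; in-air after throw: [b2@11:R b4@12:L b1@13:R b3@15:R]
Beat 11 (R): throw ball2 h=3 -> lands@14:L; in-air after throw: [b4@12:L b1@13:R b2@14:L b3@15:R]
Ball 2: thrown@1 h=3 -> first land @4; rethrown@4 h=7 -> second land @11

Answer: 4 11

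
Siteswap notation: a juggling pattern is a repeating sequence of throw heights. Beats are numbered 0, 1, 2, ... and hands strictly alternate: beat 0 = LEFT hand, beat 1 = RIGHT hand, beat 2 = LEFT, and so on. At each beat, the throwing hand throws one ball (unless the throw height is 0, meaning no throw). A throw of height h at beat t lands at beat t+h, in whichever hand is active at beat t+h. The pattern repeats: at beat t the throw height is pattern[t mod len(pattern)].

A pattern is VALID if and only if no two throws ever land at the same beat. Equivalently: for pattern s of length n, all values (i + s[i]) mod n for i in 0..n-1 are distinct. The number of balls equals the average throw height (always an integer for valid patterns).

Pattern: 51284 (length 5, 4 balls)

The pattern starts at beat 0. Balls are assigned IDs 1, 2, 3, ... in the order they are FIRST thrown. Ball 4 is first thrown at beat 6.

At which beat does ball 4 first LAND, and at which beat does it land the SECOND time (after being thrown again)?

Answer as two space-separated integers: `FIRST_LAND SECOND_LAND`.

Answer: 7 9

Derivation:
Beat 0 (L): throw ball1 h=5 -> lands@5:R; in-air after throw: [b1@5:R]
Beat 1 (R): throw ball2 h=1 -> lands@2:L; in-air after throw: [b2@2:L b1@5:R]
Beat 2 (L): throw ball2 h=2 -> lands@4:L; in-air after throw: [b2@4:L b1@5:R]
Beat 3 (R): throw ball3 h=8 -> lands@11:R; in-air after throw: [b2@4:L b1@5:R b3@11:R]
Beat 4 (L): throw ball2 h=4 -> lands@8:L; in-air after throw: [b1@5:R b2@8:L b3@11:R]
Beat 5 (R): throw ball1 h=5 -> lands@10:L; in-air after throw: [b2@8:L b1@10:L b3@11:R]
Beat 6 (L): throw ball4 h=1 -> lands@7:R; in-air after throw: [b4@7:R b2@8:L b1@10:L b3@11:R]
Beat 7 (R): throw ball4 h=2 -> lands@9:R; in-air after throw: [b2@8:L b4@9:R b1@10:L b3@11:R]
Beat 8 (L): throw ball2 h=8 -> lands@16:L; in-air after throw: [b4@9:R b1@10:L b3@11:R b2@16:L]
Beat 9 (R): throw ball4 h=4 -> lands@13:R; in-air after throw: [b1@10:L b3@11:R b4@13:R b2@16:L]
Ball 4: thrown@6 h=1 -> first land @7; rethrown@7 h=2 -> second land @9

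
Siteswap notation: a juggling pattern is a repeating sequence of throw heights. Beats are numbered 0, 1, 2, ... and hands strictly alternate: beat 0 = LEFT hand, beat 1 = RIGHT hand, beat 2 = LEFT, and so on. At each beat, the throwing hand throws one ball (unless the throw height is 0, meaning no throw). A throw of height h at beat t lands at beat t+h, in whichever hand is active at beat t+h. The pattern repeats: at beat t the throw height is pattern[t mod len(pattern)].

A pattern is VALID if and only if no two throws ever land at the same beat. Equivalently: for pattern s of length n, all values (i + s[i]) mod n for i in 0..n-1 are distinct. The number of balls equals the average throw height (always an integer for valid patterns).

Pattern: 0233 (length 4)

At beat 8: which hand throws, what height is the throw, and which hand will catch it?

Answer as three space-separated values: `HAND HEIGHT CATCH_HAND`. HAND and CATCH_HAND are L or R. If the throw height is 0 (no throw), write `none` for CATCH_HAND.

Answer: L 0 none

Derivation:
Beat 8: 8 mod 2 = 0, so hand = L
Throw height = pattern[8 mod 4] = pattern[0] = 0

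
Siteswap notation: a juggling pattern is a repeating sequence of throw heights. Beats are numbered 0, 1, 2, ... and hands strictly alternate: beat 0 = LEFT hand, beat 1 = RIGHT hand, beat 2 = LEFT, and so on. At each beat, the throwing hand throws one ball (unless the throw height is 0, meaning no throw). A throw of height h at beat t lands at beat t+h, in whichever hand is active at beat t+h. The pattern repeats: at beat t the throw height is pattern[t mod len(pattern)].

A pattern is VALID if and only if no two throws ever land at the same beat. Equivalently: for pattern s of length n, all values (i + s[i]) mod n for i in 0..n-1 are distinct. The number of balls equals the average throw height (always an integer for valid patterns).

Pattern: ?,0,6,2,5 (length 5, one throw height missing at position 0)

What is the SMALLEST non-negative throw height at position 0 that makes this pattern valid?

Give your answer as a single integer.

Answer: 2

Derivation:
i=0: s[i]=? (unknown)
i=1: (1 + 0) mod 5 = 1
i=2: (2 + 6) mod 5 = 3
i=3: (3 + 2) mod 5 = 0
i=4: (4 + 5) mod 5 = 4
Known residues: [0, 1, 3, 4]; need a permutation of 0..4, so missing residue r = 2
Need (0 + s) mod 5 = 2; smallest s = (2 - 0) mod 5 = 2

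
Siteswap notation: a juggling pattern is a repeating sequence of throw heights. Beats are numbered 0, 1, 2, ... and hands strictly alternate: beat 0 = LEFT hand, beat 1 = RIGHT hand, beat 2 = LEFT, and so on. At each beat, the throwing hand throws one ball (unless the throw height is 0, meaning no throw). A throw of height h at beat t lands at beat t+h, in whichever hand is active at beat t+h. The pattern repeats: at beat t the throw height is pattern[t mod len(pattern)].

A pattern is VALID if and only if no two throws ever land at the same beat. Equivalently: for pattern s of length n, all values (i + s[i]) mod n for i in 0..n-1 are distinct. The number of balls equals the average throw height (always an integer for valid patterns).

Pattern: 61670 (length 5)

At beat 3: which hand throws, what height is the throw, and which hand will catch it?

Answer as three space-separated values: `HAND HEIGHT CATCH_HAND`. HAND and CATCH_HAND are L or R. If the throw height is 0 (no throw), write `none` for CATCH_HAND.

Beat 3: 3 mod 2 = 1, so hand = R
Throw height = pattern[3 mod 5] = pattern[3] = 7
Lands at beat 3+7=10, 10 mod 2 = 0, so catch hand = L

Answer: R 7 L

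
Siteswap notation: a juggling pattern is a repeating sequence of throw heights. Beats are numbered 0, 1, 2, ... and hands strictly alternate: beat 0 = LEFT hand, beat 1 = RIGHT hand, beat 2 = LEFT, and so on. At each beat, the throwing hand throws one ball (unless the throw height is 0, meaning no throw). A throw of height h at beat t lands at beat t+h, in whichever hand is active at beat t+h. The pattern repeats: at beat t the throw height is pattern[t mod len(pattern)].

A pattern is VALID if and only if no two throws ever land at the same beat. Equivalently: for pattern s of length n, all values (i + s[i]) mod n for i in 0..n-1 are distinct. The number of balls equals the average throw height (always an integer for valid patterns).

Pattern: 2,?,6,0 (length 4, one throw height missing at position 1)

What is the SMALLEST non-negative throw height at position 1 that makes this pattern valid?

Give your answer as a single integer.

Answer: 0

Derivation:
i=0: (0 + 2) mod 4 = 2
i=1: s[i]=? (unknown)
i=2: (2 + 6) mod 4 = 0
i=3: (3 + 0) mod 4 = 3
Known residues: [0, 2, 3]; need a permutation of 0..3, so missing residue r = 1
Need (1 + s) mod 4 = 1; smallest s = (1 - 1) mod 4 = 0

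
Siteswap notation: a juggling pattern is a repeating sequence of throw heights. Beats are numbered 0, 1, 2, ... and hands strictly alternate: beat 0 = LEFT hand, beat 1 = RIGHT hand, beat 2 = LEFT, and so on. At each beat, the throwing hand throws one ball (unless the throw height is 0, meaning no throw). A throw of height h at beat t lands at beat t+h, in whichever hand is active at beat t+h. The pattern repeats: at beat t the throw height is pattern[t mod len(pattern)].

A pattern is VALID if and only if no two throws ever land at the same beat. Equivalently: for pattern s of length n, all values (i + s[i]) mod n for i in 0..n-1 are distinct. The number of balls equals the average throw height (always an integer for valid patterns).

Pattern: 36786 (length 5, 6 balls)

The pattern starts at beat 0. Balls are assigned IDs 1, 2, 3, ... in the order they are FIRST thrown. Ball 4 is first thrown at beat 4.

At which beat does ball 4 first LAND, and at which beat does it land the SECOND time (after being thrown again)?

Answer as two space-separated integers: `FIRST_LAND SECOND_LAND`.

Answer: 10 13

Derivation:
Beat 0 (L): throw ball1 h=3 -> lands@3:R; in-air after throw: [b1@3:R]
Beat 1 (R): throw ball2 h=6 -> lands@7:R; in-air after throw: [b1@3:R b2@7:R]
Beat 2 (L): throw ball3 h=7 -> lands@9:R; in-air after throw: [b1@3:R b2@7:R b3@9:R]
Beat 3 (R): throw ball1 h=8 -> lands@11:R; in-air after throw: [b2@7:R b3@9:R b1@11:R]
Beat 4 (L): throw ball4 h=6 -> lands@10:L; in-air after throw: [b2@7:R b3@9:R b4@10:L b1@11:R]
Beat 5 (R): throw ball5 h=3 -> lands@8:L; in-air after throw: [b2@7:R b5@8:L b3@9:R b4@10:L b1@11:R]
Beat 6 (L): throw ball6 h=6 -> lands@12:L; in-air after throw: [b2@7:R b5@8:L b3@9:R b4@10:L b1@11:R b6@12:L]
Beat 7 (R): throw ball2 h=7 -> lands@14:L; in-air after throw: [b5@8:L b3@9:R b4@10:L b1@11:R b6@12:L b2@14:L]
Beat 8 (L): throw ball5 h=8 -> lands@16:L; in-air after throw: [b3@9:R b4@10:L b1@11:R b6@12:L b2@14:L b5@16:L]
Beat 9 (R): throw ball3 h=6 -> lands@15:R; in-air after throw: [b4@10:L b1@11:R b6@12:L b2@14:L b3@15:R b5@16:L]
Beat 10 (L): throw ball4 h=3 -> lands@13:R; in-air after throw: [b1@11:R b6@12:L b4@13:R b2@14:L b3@15:R b5@16:L]
Beat 11 (R): throw ball1 h=6 -> lands@17:R; in-air after throw: [b6@12:L b4@13:R b2@14:L b3@15:R b5@16:L b1@17:R]
Beat 12 (L): throw ball6 h=7 -> lands@19:R; in-air after throw: [b4@13:R b2@14:L b3@15:R b5@16:L b1@17:R b6@19:R]
Beat 13 (R): throw ball4 h=8 -> lands@21:R; in-air after throw: [b2@14:L b3@15:R b5@16:L b1@17:R b6@19:R b4@21:R]
Ball 4: thrown@4 h=6 -> first land @10; rethrown@10 h=3 -> second land @13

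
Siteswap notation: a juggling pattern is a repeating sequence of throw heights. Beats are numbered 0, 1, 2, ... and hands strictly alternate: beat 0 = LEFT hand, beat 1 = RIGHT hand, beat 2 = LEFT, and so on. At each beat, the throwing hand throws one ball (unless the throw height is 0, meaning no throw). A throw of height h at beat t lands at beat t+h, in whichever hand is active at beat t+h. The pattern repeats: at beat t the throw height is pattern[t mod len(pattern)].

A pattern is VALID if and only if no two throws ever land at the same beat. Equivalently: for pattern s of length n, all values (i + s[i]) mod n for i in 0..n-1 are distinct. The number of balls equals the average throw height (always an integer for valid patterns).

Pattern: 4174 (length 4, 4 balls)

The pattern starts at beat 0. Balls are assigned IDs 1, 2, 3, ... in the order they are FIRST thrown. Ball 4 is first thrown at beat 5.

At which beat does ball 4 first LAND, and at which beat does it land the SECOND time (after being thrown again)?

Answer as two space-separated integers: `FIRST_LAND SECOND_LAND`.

Beat 0 (L): throw ball1 h=4 -> lands@4:L; in-air after throw: [b1@4:L]
Beat 1 (R): throw ball2 h=1 -> lands@2:L; in-air after throw: [b2@2:L b1@4:L]
Beat 2 (L): throw ball2 h=7 -> lands@9:R; in-air after throw: [b1@4:L b2@9:R]
Beat 3 (R): throw ball3 h=4 -> lands@7:R; in-air after throw: [b1@4:L b3@7:R b2@9:R]
Beat 4 (L): throw ball1 h=4 -> lands@8:L; in-air after throw: [b3@7:R b1@8:L b2@9:R]
Beat 5 (R): throw ball4 h=1 -> lands@6:L; in-air after throw: [b4@6:L b3@7:R b1@8:L b2@9:R]
Beat 6 (L): throw ball4 h=7 -> lands@13:R; in-air after throw: [b3@7:R b1@8:L b2@9:R b4@13:R]
Beat 7 (R): throw ball3 h=4 -> lands@11:R; in-air after throw: [b1@8:L b2@9:R b3@11:R b4@13:R]
Beat 8 (L): throw ball1 h=4 -> lands@12:L; in-air after throw: [b2@9:R b3@11:R b1@12:L b4@13:R]
Beat 9 (R): throw ball2 h=1 -> lands@10:L; in-air after throw: [b2@10:L b3@11:R b1@12:L b4@13:R]
Beat 10 (L): throw ball2 h=7 -> lands@17:R; in-air after throw: [b3@11:R b1@12:L b4@13:R b2@17:R]
Beat 11 (R): throw ball3 h=4 -> lands@15:R; in-air after throw: [b1@12:L b4@13:R b3@15:R b2@17:R]
Beat 12 (L): throw ball1 h=4 -> lands@16:L; in-air after throw: [b4@13:R b3@15:R b1@16:L b2@17:R]
Beat 13 (R): throw ball4 h=1 -> lands@14:L; in-air after throw: [b4@14:L b3@15:R b1@16:L b2@17:R]
Ball 4: thrown@5 h=1 -> first land @6; rethrown@6 h=7 -> second land @13

Answer: 6 13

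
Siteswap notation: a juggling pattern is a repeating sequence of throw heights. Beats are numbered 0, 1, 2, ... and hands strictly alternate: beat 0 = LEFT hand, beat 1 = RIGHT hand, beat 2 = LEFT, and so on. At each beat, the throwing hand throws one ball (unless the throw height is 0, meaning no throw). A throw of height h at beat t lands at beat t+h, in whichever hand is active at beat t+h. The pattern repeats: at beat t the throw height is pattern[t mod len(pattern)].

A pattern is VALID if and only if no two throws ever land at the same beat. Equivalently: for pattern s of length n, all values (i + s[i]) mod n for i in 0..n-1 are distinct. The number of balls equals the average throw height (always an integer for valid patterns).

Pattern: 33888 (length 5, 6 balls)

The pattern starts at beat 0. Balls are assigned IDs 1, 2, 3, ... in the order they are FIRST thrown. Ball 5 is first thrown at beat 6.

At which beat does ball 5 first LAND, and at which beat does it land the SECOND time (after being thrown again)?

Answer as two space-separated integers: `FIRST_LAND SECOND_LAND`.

Answer: 9 17

Derivation:
Beat 0 (L): throw ball1 h=3 -> lands@3:R; in-air after throw: [b1@3:R]
Beat 1 (R): throw ball2 h=3 -> lands@4:L; in-air after throw: [b1@3:R b2@4:L]
Beat 2 (L): throw ball3 h=8 -> lands@10:L; in-air after throw: [b1@3:R b2@4:L b3@10:L]
Beat 3 (R): throw ball1 h=8 -> lands@11:R; in-air after throw: [b2@4:L b3@10:L b1@11:R]
Beat 4 (L): throw ball2 h=8 -> lands@12:L; in-air after throw: [b3@10:L b1@11:R b2@12:L]
Beat 5 (R): throw ball4 h=3 -> lands@8:L; in-air after throw: [b4@8:L b3@10:L b1@11:R b2@12:L]
Beat 6 (L): throw ball5 h=3 -> lands@9:R; in-air after throw: [b4@8:L b5@9:R b3@10:L b1@11:R b2@12:L]
Beat 7 (R): throw ball6 h=8 -> lands@15:R; in-air after throw: [b4@8:L b5@9:R b3@10:L b1@11:R b2@12:L b6@15:R]
Beat 8 (L): throw ball4 h=8 -> lands@16:L; in-air after throw: [b5@9:R b3@10:L b1@11:R b2@12:L b6@15:R b4@16:L]
Beat 9 (R): throw ball5 h=8 -> lands@17:R; in-air after throw: [b3@10:L b1@11:R b2@12:L b6@15:R b4@16:L b5@17:R]
Beat 10 (L): throw ball3 h=3 -> lands@13:R; in-air after throw: [b1@11:R b2@12:L b3@13:R b6@15:R b4@16:L b5@17:R]
Beat 11 (R): throw ball1 h=3 -> lands@14:L; in-air after throw: [b2@12:L b3@13:R b1@14:L b6@15:R b4@16:L b5@17:R]
Beat 12 (L): throw ball2 h=8 -> lands@20:L; in-air after throw: [b3@13:R b1@14:L b6@15:R b4@16:L b5@17:R b2@20:L]
Beat 13 (R): throw ball3 h=8 -> lands@21:R; in-air after throw: [b1@14:L b6@15:R b4@16:L b5@17:R b2@20:L b3@21:R]
Beat 14 (L): throw ball1 h=8 -> lands@22:L; in-air after throw: [b6@15:R b4@16:L b5@17:R b2@20:L b3@21:R b1@22:L]
Beat 15 (R): throw ball6 h=3 -> lands@18:L; in-air after throw: [b4@16:L b5@17:R b6@18:L b2@20:L b3@21:R b1@22:L]
Beat 16 (L): throw ball4 h=3 -> lands@19:R; in-air after throw: [b5@17:R b6@18:L b4@19:R b2@20:L b3@21:R b1@22:L]
Beat 17 (R): throw ball5 h=8 -> lands@25:R; in-air after throw: [b6@18:L b4@19:R b2@20:L b3@21:R b1@22:L b5@25:R]
Ball 5: thrown@6 h=3 -> first land @9; rethrown@9 h=8 -> second land @17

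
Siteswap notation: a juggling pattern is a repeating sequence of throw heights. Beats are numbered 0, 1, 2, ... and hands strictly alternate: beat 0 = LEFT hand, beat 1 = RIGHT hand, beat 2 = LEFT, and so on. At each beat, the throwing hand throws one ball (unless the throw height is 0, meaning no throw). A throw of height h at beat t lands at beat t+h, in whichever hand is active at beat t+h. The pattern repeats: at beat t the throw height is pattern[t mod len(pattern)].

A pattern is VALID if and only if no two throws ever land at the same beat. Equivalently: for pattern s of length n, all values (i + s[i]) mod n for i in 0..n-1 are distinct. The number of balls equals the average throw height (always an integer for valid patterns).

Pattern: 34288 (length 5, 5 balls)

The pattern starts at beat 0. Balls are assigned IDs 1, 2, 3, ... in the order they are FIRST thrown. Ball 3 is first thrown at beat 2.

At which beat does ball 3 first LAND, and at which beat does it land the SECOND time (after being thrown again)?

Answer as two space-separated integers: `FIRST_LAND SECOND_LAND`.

Beat 0 (L): throw ball1 h=3 -> lands@3:R; in-air after throw: [b1@3:R]
Beat 1 (R): throw ball2 h=4 -> lands@5:R; in-air after throw: [b1@3:R b2@5:R]
Beat 2 (L): throw ball3 h=2 -> lands@4:L; in-air after throw: [b1@3:R b3@4:L b2@5:R]
Beat 3 (R): throw ball1 h=8 -> lands@11:R; in-air after throw: [b3@4:L b2@5:R b1@11:R]
Beat 4 (L): throw ball3 h=8 -> lands@12:L; in-air after throw: [b2@5:R b1@11:R b3@12:L]
Beat 5 (R): throw ball2 h=3 -> lands@8:L; in-air after throw: [b2@8:L b1@11:R b3@12:L]
Beat 6 (L): throw ball4 h=4 -> lands@10:L; in-air after throw: [b2@8:L b4@10:L b1@11:R b3@12:L]
Beat 7 (R): throw ball5 h=2 -> lands@9:R; in-air after throw: [b2@8:L b5@9:R b4@10:L b1@11:R b3@12:L]
Beat 8 (L): throw ball2 h=8 -> lands@16:L; in-air after throw: [b5@9:R b4@10:L b1@11:R b3@12:L b2@16:L]
Beat 9 (R): throw ball5 h=8 -> lands@17:R; in-air after throw: [b4@10:L b1@11:R b3@12:L b2@16:L b5@17:R]
Beat 10 (L): throw ball4 h=3 -> lands@13:R; in-air after throw: [b1@11:R b3@12:L b4@13:R b2@16:L b5@17:R]
Beat 11 (R): throw ball1 h=4 -> lands@15:R; in-air after throw: [b3@12:L b4@13:R b1@15:R b2@16:L b5@17:R]
Beat 12 (L): throw ball3 h=2 -> lands@14:L; in-air after throw: [b4@13:R b3@14:L b1@15:R b2@16:L b5@17:R]
Ball 3: thrown@2 h=2 -> first land @4; rethrown@4 h=8 -> second land @12

Answer: 4 12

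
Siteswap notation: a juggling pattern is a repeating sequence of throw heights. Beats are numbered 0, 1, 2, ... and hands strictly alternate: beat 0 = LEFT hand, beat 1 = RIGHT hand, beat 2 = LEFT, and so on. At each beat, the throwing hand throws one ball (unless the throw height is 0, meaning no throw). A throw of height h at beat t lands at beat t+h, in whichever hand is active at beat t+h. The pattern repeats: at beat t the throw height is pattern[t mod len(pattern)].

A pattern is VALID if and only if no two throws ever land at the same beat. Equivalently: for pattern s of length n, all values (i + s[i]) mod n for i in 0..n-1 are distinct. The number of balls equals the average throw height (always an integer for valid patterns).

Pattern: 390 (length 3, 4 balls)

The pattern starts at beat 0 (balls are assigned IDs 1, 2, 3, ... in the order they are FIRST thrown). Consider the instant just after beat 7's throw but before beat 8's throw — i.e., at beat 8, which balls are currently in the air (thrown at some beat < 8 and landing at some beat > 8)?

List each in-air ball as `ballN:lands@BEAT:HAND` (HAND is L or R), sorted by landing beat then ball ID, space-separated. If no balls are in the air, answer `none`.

Beat 0 (L): throw ball1 h=3 -> lands@3:R; in-air after throw: [b1@3:R]
Beat 1 (R): throw ball2 h=9 -> lands@10:L; in-air after throw: [b1@3:R b2@10:L]
Beat 3 (R): throw ball1 h=3 -> lands@6:L; in-air after throw: [b1@6:L b2@10:L]
Beat 4 (L): throw ball3 h=9 -> lands@13:R; in-air after throw: [b1@6:L b2@10:L b3@13:R]
Beat 6 (L): throw ball1 h=3 -> lands@9:R; in-air after throw: [b1@9:R b2@10:L b3@13:R]
Beat 7 (R): throw ball4 h=9 -> lands@16:L; in-air after throw: [b1@9:R b2@10:L b3@13:R b4@16:L]

Answer: ball1:lands@9:R ball2:lands@10:L ball3:lands@13:R ball4:lands@16:L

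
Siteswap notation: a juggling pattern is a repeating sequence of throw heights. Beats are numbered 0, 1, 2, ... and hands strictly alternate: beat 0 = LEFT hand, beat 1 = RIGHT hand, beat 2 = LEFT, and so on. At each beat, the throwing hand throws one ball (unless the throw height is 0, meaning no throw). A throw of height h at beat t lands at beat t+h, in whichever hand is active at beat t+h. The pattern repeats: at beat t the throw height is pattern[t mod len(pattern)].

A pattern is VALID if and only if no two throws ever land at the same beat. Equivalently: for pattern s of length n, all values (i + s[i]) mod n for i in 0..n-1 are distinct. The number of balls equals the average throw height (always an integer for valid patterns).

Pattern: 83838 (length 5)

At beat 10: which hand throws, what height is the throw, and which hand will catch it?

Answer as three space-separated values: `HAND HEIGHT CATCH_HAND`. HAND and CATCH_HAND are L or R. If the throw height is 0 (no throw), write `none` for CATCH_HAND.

Answer: L 8 L

Derivation:
Beat 10: 10 mod 2 = 0, so hand = L
Throw height = pattern[10 mod 5] = pattern[0] = 8
Lands at beat 10+8=18, 18 mod 2 = 0, so catch hand = L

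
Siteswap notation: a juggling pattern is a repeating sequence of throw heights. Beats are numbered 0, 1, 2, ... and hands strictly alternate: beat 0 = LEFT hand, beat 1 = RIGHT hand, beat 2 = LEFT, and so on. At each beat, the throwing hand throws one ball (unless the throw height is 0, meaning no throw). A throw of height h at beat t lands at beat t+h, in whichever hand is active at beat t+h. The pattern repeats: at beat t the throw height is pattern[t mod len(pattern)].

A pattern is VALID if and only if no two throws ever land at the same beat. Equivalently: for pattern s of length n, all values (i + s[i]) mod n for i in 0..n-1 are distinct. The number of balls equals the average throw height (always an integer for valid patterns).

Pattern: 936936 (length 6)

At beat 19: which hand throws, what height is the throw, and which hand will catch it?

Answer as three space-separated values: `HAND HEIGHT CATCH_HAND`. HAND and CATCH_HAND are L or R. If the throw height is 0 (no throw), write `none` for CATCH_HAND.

Beat 19: 19 mod 2 = 1, so hand = R
Throw height = pattern[19 mod 6] = pattern[1] = 3
Lands at beat 19+3=22, 22 mod 2 = 0, so catch hand = L

Answer: R 3 L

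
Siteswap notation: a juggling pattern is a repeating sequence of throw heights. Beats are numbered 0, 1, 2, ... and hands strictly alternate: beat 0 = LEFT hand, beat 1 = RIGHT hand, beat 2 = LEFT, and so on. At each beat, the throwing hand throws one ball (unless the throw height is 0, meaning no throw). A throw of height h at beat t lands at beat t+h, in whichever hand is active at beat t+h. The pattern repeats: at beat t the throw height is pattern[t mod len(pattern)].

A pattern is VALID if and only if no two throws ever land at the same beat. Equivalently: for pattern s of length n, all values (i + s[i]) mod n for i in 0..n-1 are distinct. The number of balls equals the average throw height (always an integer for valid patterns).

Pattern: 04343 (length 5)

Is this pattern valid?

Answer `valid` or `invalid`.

i=0: (i + s[i]) mod n = (0 + 0) mod 5 = 0
i=1: (i + s[i]) mod n = (1 + 4) mod 5 = 0
i=2: (i + s[i]) mod n = (2 + 3) mod 5 = 0
i=3: (i + s[i]) mod n = (3 + 4) mod 5 = 2
i=4: (i + s[i]) mod n = (4 + 3) mod 5 = 2
Residues: [0, 0, 0, 2, 2], distinct: False

Answer: invalid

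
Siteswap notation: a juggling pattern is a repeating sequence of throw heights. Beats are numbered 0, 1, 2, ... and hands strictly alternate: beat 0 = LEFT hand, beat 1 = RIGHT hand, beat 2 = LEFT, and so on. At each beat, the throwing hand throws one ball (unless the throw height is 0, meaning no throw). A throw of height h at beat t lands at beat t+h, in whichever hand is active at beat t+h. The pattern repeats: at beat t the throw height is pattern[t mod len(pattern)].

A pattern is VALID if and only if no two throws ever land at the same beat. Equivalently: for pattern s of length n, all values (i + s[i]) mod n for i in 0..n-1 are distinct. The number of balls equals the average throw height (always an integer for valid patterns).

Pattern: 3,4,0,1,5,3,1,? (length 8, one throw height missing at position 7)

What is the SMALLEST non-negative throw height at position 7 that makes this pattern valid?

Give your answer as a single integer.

i=0: (0 + 3) mod 8 = 3
i=1: (1 + 4) mod 8 = 5
i=2: (2 + 0) mod 8 = 2
i=3: (3 + 1) mod 8 = 4
i=4: (4 + 5) mod 8 = 1
i=5: (5 + 3) mod 8 = 0
i=6: (6 + 1) mod 8 = 7
i=7: s[i]=? (unknown)
Known residues: [0, 1, 2, 3, 4, 5, 7]; need a permutation of 0..7, so missing residue r = 6
Need (7 + s) mod 8 = 6; smallest s = (6 - 7) mod 8 = 7

Answer: 7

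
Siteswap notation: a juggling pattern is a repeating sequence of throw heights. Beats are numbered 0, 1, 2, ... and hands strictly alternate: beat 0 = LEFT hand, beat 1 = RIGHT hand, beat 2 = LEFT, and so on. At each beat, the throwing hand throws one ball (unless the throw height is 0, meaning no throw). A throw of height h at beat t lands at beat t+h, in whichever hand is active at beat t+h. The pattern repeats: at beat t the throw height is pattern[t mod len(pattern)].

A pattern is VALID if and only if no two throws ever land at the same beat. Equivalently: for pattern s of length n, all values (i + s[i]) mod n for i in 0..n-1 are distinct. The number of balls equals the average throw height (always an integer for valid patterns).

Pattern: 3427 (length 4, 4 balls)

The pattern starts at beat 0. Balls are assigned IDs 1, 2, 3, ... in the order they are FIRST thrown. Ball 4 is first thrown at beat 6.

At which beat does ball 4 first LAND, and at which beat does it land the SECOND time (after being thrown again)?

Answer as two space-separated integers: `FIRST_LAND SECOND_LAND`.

Answer: 8 11

Derivation:
Beat 0 (L): throw ball1 h=3 -> lands@3:R; in-air after throw: [b1@3:R]
Beat 1 (R): throw ball2 h=4 -> lands@5:R; in-air after throw: [b1@3:R b2@5:R]
Beat 2 (L): throw ball3 h=2 -> lands@4:L; in-air after throw: [b1@3:R b3@4:L b2@5:R]
Beat 3 (R): throw ball1 h=7 -> lands@10:L; in-air after throw: [b3@4:L b2@5:R b1@10:L]
Beat 4 (L): throw ball3 h=3 -> lands@7:R; in-air after throw: [b2@5:R b3@7:R b1@10:L]
Beat 5 (R): throw ball2 h=4 -> lands@9:R; in-air after throw: [b3@7:R b2@9:R b1@10:L]
Beat 6 (L): throw ball4 h=2 -> lands@8:L; in-air after throw: [b3@7:R b4@8:L b2@9:R b1@10:L]
Beat 7 (R): throw ball3 h=7 -> lands@14:L; in-air after throw: [b4@8:L b2@9:R b1@10:L b3@14:L]
Beat 8 (L): throw ball4 h=3 -> lands@11:R; in-air after throw: [b2@9:R b1@10:L b4@11:R b3@14:L]
Beat 9 (R): throw ball2 h=4 -> lands@13:R; in-air after throw: [b1@10:L b4@11:R b2@13:R b3@14:L]
Beat 10 (L): throw ball1 h=2 -> lands@12:L; in-air after throw: [b4@11:R b1@12:L b2@13:R b3@14:L]
Beat 11 (R): throw ball4 h=7 -> lands@18:L; in-air after throw: [b1@12:L b2@13:R b3@14:L b4@18:L]
Ball 4: thrown@6 h=2 -> first land @8; rethrown@8 h=3 -> second land @11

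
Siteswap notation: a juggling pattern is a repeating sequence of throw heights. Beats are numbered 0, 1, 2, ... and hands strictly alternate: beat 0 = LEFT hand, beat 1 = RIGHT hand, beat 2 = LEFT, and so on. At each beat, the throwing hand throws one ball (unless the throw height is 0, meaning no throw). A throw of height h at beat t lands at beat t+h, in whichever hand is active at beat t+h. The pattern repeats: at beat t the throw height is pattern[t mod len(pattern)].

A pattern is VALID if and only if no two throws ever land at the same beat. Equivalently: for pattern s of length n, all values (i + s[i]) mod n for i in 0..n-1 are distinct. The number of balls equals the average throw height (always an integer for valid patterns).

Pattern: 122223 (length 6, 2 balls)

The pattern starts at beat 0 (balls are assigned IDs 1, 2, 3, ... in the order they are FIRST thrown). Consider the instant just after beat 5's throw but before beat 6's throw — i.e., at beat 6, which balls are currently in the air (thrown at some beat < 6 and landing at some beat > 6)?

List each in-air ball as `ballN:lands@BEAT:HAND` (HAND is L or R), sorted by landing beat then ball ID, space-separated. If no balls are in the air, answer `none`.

Answer: ball1:lands@8:L

Derivation:
Beat 0 (L): throw ball1 h=1 -> lands@1:R; in-air after throw: [b1@1:R]
Beat 1 (R): throw ball1 h=2 -> lands@3:R; in-air after throw: [b1@3:R]
Beat 2 (L): throw ball2 h=2 -> lands@4:L; in-air after throw: [b1@3:R b2@4:L]
Beat 3 (R): throw ball1 h=2 -> lands@5:R; in-air after throw: [b2@4:L b1@5:R]
Beat 4 (L): throw ball2 h=2 -> lands@6:L; in-air after throw: [b1@5:R b2@6:L]
Beat 5 (R): throw ball1 h=3 -> lands@8:L; in-air after throw: [b2@6:L b1@8:L]
Beat 6 (L): throw ball2 h=1 -> lands@7:R; in-air after throw: [b2@7:R b1@8:L]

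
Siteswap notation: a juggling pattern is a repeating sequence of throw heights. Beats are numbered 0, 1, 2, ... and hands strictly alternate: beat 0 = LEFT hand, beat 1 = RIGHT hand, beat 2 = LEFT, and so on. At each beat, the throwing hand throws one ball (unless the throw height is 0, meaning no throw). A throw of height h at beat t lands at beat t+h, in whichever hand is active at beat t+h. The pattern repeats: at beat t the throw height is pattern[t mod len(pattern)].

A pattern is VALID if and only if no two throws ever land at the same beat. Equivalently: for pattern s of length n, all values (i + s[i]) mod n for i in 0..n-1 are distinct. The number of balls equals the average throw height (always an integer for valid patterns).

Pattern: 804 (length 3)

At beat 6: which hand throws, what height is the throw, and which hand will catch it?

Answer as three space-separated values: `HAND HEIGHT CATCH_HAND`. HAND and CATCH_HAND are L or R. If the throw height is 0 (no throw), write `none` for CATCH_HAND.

Beat 6: 6 mod 2 = 0, so hand = L
Throw height = pattern[6 mod 3] = pattern[0] = 8
Lands at beat 6+8=14, 14 mod 2 = 0, so catch hand = L

Answer: L 8 L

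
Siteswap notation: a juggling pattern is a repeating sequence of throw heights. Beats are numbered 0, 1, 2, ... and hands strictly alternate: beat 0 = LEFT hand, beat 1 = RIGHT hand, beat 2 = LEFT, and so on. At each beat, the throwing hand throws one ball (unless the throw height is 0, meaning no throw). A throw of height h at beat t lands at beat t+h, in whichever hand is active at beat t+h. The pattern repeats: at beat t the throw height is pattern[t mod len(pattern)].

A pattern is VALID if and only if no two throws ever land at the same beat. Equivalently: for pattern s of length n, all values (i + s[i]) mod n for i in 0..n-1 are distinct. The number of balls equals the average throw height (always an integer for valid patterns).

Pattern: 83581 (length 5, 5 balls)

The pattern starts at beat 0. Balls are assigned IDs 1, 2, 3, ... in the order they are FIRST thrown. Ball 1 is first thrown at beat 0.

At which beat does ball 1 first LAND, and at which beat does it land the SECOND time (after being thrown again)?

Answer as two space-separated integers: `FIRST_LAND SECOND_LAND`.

Answer: 8 16

Derivation:
Beat 0 (L): throw ball1 h=8 -> lands@8:L; in-air after throw: [b1@8:L]
Beat 1 (R): throw ball2 h=3 -> lands@4:L; in-air after throw: [b2@4:L b1@8:L]
Beat 2 (L): throw ball3 h=5 -> lands@7:R; in-air after throw: [b2@4:L b3@7:R b1@8:L]
Beat 3 (R): throw ball4 h=8 -> lands@11:R; in-air after throw: [b2@4:L b3@7:R b1@8:L b4@11:R]
Beat 4 (L): throw ball2 h=1 -> lands@5:R; in-air after throw: [b2@5:R b3@7:R b1@8:L b4@11:R]
Beat 5 (R): throw ball2 h=8 -> lands@13:R; in-air after throw: [b3@7:R b1@8:L b4@11:R b2@13:R]
Beat 6 (L): throw ball5 h=3 -> lands@9:R; in-air after throw: [b3@7:R b1@8:L b5@9:R b4@11:R b2@13:R]
Beat 7 (R): throw ball3 h=5 -> lands@12:L; in-air after throw: [b1@8:L b5@9:R b4@11:R b3@12:L b2@13:R]
Beat 8 (L): throw ball1 h=8 -> lands@16:L; in-air after throw: [b5@9:R b4@11:R b3@12:L b2@13:R b1@16:L]
Beat 9 (R): throw ball5 h=1 -> lands@10:L; in-air after throw: [b5@10:L b4@11:R b3@12:L b2@13:R b1@16:L]
Beat 10 (L): throw ball5 h=8 -> lands@18:L; in-air after throw: [b4@11:R b3@12:L b2@13:R b1@16:L b5@18:L]
Beat 11 (R): throw ball4 h=3 -> lands@14:L; in-air after throw: [b3@12:L b2@13:R b4@14:L b1@16:L b5@18:L]
Beat 12 (L): throw ball3 h=5 -> lands@17:R; in-air after throw: [b2@13:R b4@14:L b1@16:L b3@17:R b5@18:L]
Beat 13 (R): throw ball2 h=8 -> lands@21:R; in-air after throw: [b4@14:L b1@16:L b3@17:R b5@18:L b2@21:R]
Beat 14 (L): throw ball4 h=1 -> lands@15:R; in-air after throw: [b4@15:R b1@16:L b3@17:R b5@18:L b2@21:R]
Beat 15 (R): throw ball4 h=8 -> lands@23:R; in-air after throw: [b1@16:L b3@17:R b5@18:L b2@21:R b4@23:R]
Ball 1: thrown@0 h=8 -> first land @8; rethrown@8 h=8 -> second land @16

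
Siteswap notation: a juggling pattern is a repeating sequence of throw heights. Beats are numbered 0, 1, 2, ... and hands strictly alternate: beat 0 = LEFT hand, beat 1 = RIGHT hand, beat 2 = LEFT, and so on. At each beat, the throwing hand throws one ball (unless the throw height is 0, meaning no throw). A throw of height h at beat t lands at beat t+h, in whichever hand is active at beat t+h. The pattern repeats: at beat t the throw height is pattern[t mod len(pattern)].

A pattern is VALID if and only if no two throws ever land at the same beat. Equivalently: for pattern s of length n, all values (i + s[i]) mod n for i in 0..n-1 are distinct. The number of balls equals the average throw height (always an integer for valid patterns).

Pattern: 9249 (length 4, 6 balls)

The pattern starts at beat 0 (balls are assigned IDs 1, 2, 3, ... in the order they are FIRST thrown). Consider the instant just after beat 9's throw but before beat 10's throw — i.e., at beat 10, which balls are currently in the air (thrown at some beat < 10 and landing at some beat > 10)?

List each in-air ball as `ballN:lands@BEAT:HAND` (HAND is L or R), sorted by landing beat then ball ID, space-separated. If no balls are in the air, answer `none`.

Answer: ball1:lands@11:R ball2:lands@12:L ball4:lands@13:R ball5:lands@16:L ball6:lands@17:R

Derivation:
Beat 0 (L): throw ball1 h=9 -> lands@9:R; in-air after throw: [b1@9:R]
Beat 1 (R): throw ball2 h=2 -> lands@3:R; in-air after throw: [b2@3:R b1@9:R]
Beat 2 (L): throw ball3 h=4 -> lands@6:L; in-air after throw: [b2@3:R b3@6:L b1@9:R]
Beat 3 (R): throw ball2 h=9 -> lands@12:L; in-air after throw: [b3@6:L b1@9:R b2@12:L]
Beat 4 (L): throw ball4 h=9 -> lands@13:R; in-air after throw: [b3@6:L b1@9:R b2@12:L b4@13:R]
Beat 5 (R): throw ball5 h=2 -> lands@7:R; in-air after throw: [b3@6:L b5@7:R b1@9:R b2@12:L b4@13:R]
Beat 6 (L): throw ball3 h=4 -> lands@10:L; in-air after throw: [b5@7:R b1@9:R b3@10:L b2@12:L b4@13:R]
Beat 7 (R): throw ball5 h=9 -> lands@16:L; in-air after throw: [b1@9:R b3@10:L b2@12:L b4@13:R b5@16:L]
Beat 8 (L): throw ball6 h=9 -> lands@17:R; in-air after throw: [b1@9:R b3@10:L b2@12:L b4@13:R b5@16:L b6@17:R]
Beat 9 (R): throw ball1 h=2 -> lands@11:R; in-air after throw: [b3@10:L b1@11:R b2@12:L b4@13:R b5@16:L b6@17:R]
Beat 10 (L): throw ball3 h=4 -> lands@14:L; in-air after throw: [b1@11:R b2@12:L b4@13:R b3@14:L b5@16:L b6@17:R]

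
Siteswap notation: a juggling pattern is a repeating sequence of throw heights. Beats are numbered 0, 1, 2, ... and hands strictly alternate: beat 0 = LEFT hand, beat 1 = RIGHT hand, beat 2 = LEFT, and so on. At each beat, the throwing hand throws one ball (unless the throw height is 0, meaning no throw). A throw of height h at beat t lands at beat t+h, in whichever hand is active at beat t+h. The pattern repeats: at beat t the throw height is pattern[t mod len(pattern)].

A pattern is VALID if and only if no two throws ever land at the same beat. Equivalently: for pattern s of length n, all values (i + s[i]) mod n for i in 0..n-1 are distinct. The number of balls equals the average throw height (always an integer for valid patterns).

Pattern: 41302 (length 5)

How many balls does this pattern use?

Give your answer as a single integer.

Answer: 2

Derivation:
Pattern = [4, 1, 3, 0, 2], length n = 5
  position 0: throw height = 4, running sum = 4
  position 1: throw height = 1, running sum = 5
  position 2: throw height = 3, running sum = 8
  position 3: throw height = 0, running sum = 8
  position 4: throw height = 2, running sum = 10
Total sum = 10; balls = sum / n = 10 / 5 = 2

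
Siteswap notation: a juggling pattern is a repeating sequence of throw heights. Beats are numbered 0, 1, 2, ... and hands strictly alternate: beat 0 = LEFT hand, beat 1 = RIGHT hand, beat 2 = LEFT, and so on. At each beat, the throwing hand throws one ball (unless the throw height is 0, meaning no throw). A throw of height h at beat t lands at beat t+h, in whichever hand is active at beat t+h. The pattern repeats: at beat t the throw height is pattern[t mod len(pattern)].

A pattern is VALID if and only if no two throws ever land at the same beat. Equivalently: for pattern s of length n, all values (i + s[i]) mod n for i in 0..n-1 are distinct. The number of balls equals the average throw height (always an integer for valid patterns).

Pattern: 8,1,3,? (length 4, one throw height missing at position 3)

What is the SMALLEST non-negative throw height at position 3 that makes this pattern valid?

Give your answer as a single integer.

Answer: 0

Derivation:
i=0: (0 + 8) mod 4 = 0
i=1: (1 + 1) mod 4 = 2
i=2: (2 + 3) mod 4 = 1
i=3: s[i]=? (unknown)
Known residues: [0, 1, 2]; need a permutation of 0..3, so missing residue r = 3
Need (3 + s) mod 4 = 3; smallest s = (3 - 3) mod 4 = 0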